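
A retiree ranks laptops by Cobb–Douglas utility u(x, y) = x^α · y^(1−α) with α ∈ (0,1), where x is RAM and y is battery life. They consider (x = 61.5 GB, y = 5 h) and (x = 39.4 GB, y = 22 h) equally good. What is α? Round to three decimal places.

The Cobb–Douglas utilities coincide, so 61.5^α·5^(1−α) = 39.4^α·22^(1−α).
Taking logs: α·ln 61.5 + (1−α)·ln 5 = α·ln 39.4 + (1−α)·ln 22, i.e. α·0.445271 = (1−α)·1.481605.
With A = 0.445271 and B = 1.481605: α·A = (1−α)·B, so α = B/(A+B) = 1.481605/1.926876 ≈ 0.769.

α ≈ 0.769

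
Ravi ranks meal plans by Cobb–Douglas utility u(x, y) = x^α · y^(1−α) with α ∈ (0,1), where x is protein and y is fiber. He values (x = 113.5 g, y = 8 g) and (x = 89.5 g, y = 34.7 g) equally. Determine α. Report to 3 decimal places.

α ≈ 0.861

Set the two utilities equal: 113.5^α·8^(1−α) = 89.5^α·34.7^(1−α).
Taking logs: α·ln 113.5 + (1−α)·ln 8 = α·ln 89.5 + (1−α)·ln 34.7, i.e. α·0.237564 = (1−α)·1.467298.
With A = 0.237564 and B = 1.467298: α·A = (1−α)·B, so α = B/(A+B) = 1.467298/1.704862 ≈ 0.861.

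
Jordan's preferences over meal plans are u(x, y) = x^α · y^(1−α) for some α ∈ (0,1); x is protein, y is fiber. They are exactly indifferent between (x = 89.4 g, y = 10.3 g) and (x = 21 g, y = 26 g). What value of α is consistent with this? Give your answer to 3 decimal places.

α ≈ 0.390

Indifference: 89.4^α · 10.3^(1−α) = 21^α · 26^(1−α).
(89.4/21)^α = (26/10.3)^(1−α); take logs: α·ln(89.4/21) = (1−α)·ln(26/10.3), i.e. α·1.448598 = (1−α)·0.925953.
With A = 1.448598 and B = 0.925953: α·A = (1−α)·B, so α = B/(A+B) = 0.925953/2.374551 ≈ 0.390.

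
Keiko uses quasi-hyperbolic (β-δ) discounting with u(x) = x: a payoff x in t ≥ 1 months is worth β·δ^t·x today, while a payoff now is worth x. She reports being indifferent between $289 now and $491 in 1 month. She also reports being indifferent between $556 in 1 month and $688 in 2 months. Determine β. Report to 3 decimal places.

β ≈ 0.728

Both payoffs in the second observation are in the future, so β drops out: δ^1·556 = δ^2·688 ⇒ δ = 556/688 = 0.80814.
Now use the now-vs-future pair: 289 = β·δ·491 gives β = 289/(0.80814·491) ≈ 0.728.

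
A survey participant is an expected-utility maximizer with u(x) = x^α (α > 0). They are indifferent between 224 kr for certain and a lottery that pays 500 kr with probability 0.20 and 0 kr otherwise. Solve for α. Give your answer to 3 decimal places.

Since u(0) = 0, the lottery's EU is 0.20·500^α.
Indifference: 224^α = 0.20·500^α, so (224/500)^α = 0.20.
Take logs: α = ln 0.20 / ln(224/500) ≈ 2.00438.

α ≈ 2.004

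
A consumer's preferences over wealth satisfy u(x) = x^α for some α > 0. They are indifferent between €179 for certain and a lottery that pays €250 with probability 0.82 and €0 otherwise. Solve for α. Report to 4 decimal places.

α ≈ 0.5940

Since u(0) = 0, the lottery's EU is 0.82·250^α.
Setting u(179) equal to that: 179^α = 0.82·250^α ⇒ (179/250)^α = 0.82.
Taking logs: α·ln(179/250) = ln(0.82), so α = -0.1984509 / -0.3340751 ≈ 0.5940.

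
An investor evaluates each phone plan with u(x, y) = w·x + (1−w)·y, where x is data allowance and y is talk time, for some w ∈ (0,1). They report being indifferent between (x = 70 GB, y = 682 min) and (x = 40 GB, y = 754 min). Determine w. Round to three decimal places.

w = 0.706

u(70,682) = u(40,754) means w·70 + (1−w)·682 = w·40 + (1−w)·754.
Collecting terms: w·30 = (1−w)·72.
The marginal rate of substitution is 72/30, so w = 72/(30+72) = 0.706.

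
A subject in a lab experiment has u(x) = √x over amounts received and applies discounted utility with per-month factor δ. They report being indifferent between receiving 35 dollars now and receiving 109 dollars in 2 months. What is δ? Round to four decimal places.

Equating discounted utilities: u(35) = δ^2·u(109) ⇒ δ^2 = u(35)/u(109).
With u(x) = √x: δ^2 = √35/√109 = √(35/109) = 0.56666.
Taking the square root: δ = 0.56666^(1/2) ≈ 0.7528.

δ ≈ 0.7528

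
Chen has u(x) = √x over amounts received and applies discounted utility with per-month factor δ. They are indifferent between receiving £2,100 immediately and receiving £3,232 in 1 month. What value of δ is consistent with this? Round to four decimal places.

Indifference means u(2100) = δ · u(3232), so δ = u(2100)/u(3232).
Since u(x) = √x, δ = √(2100/3232) = 0.80607.

δ ≈ 0.8061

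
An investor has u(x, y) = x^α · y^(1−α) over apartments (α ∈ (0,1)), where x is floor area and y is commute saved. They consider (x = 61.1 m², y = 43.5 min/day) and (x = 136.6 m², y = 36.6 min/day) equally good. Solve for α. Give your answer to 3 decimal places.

The Cobb–Douglas utilities coincide, so 61.1^α·43.5^(1−α) = 136.6^α·36.6^(1−α).
Taking logs: α·ln 61.1 + (1−α)·ln 43.5 = α·ln 136.6 + (1−α)·ln 36.6, i.e. α·-0.804545 = (1−α)·-0.172713.
Thus α·(-0.977258) = -0.172713, so α = -0.172713/-0.977258 ≈ 0.177.

α ≈ 0.177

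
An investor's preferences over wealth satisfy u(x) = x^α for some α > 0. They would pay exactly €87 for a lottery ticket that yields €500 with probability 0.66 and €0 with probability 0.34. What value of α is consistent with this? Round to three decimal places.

α ≈ 0.238

EU(lottery) = 0.66·500^α + 0.34·0 = 0.66·500^α.
Setting u(87) equal to that: 87^α = 0.66·500^α ⇒ (87/500)^α = 0.66.
Taking logs: α·ln(87/500) = ln(0.66), so α = -0.415515 / -1.748700 ≈ 0.238.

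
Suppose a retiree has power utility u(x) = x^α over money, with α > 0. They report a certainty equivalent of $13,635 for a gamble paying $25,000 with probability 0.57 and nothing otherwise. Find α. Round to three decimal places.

EU(lottery) = 0.57·25000^α + 0.43·0 = 0.57·25000^α.
Equating: 13635^α = 0.57·25000^α, i.e. 0.5454^α = 0.57.
Take logs: α = ln 0.57 / ln(13635/25000) ≈ 0.92723.

α ≈ 0.927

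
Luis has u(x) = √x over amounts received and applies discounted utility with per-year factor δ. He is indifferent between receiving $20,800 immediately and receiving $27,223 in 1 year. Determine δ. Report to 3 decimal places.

δ ≈ 0.874

Equating discounted utilities: u(20800) = δ·u(27223) ⇒ δ = u(20800)/u(27223).
Since u(x) = √x, δ = √(20800/27223) = 0.87411.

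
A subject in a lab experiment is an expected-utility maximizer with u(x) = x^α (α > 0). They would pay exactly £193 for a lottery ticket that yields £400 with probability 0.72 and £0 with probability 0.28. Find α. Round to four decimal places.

EU(lottery) = 0.72·400^α + 0.28·0 = 0.72·400^α.
Indifference: 193^α = 0.72·400^α, so (193/400)^α = 0.72.
α = ln(0.72) / ln(193/400) = -0.3285041/-0.7287744 ≈ 0.4508.

α ≈ 0.4508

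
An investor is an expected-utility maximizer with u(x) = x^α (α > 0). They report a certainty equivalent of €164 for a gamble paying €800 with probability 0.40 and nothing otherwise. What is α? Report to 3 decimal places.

Since u(0) = 0, the lottery's EU is 0.40·800^α.
Indifference: 164^α = 0.40·800^α, so (164/800)^α = 0.40.
Taking logs: α·ln(164/800) = ln(0.40), so α = -0.916291 / -1.584745 ≈ 0.578.

α ≈ 0.578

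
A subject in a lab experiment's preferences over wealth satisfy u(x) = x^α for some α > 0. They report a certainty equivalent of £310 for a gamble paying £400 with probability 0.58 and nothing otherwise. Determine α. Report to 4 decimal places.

α ≈ 2.1371

Since u(0) = 0, the lottery's EU is 0.58·400^α.
Setting u(310) equal to that: 310^α = 0.58·400^α ⇒ (310/400)^α = 0.58.
Taking logs: α·ln(310/400) = ln(0.58), so α = -0.5447272 / -0.2548922 ≈ 2.1371.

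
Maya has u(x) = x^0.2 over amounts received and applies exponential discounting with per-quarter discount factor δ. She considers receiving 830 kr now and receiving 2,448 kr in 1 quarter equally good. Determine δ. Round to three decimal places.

δ ≈ 0.805

The payoff in 1 quarter is discounted by δ, so u(830) = δ·u(2448) and δ = u(830)/u(2448).
With u(x) = x^0.2: δ = 830^0.2/2448^0.2 = (830/2448)^0.2 = 0.80548.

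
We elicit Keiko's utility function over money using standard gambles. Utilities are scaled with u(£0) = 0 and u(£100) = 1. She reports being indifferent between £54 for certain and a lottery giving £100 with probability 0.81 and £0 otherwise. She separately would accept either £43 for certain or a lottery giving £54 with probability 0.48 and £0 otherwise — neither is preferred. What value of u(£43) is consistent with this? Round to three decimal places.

From the first indifference, u(£54) = 0.81·u(£100) + 0.19·u(£0) = 0.81·1 + 0.19·0 = 0.81.
Then u(£43) = 0.48·u(£54) + 0.52·u(£0) = 0.48·0.81 + 0.52·0.00 = 0.3888.

0.389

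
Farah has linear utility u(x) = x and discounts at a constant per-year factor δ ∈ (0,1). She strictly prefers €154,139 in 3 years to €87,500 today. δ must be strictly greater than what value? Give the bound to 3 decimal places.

δ > 0.828

Comparing present values: 87500 < δ^3·154139.
So δ^3 > 87500/154139 = 0.56767; taking the cube root of both positive sides preserves the inequality.
δ > 0.56767^(1/3) = 0.828.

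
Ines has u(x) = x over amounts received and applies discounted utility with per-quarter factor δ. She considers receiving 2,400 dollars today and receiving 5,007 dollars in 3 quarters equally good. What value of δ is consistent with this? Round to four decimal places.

Equating discounted utilities: u(2400) = δ^3·u(5007) ⇒ δ^3 = u(2400)/u(5007).
With u(x) = x: δ^3 = 2400/5007 = 0.47933.
So δ = 0.47933^(1/3) ≈ 0.7826.

δ ≈ 0.7826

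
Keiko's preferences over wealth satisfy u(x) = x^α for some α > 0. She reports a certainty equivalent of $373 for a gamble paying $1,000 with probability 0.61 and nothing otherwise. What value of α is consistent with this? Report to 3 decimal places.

The lottery's expected utility is 0.61·u(1000) + 0.39·u(0) = 0.61·1000^α (since u(0) = 0 for α > 0).
Equating: 373^α = 0.61·1000^α, i.e. 0.3730^α = 0.61.
α = ln(0.61) / ln(373/1000) = -0.494296/-0.986177 ≈ 0.501.

α ≈ 0.501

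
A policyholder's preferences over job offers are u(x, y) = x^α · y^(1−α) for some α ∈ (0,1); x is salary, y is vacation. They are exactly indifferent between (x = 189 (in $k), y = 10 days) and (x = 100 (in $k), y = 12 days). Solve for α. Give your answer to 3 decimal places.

The Cobb–Douglas utilities coincide, so 189^α·10^(1−α) = 100^α·12^(1−α).
Rearrange to (189/100)^α = (12/10)^(1−α) and take logs: α·0.636577 = (1−α)·0.182322.
So α/(1−α) = (0.182322)/(0.636577) = 0.286410, and α = 0.286410/1.286410 ≈ 0.223.

α ≈ 0.223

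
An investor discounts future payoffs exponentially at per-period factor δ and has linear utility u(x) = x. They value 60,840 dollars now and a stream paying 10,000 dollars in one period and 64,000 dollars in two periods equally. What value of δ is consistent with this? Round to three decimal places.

Equating present values: 60840 = 10000δ + 64000δ².
So 64000δ² + 10000δ − 60840 = 0.
δ = (−10000 + √(10000² + 4·64000·60840)) / (2·64000) = (−10000 + √15675040000.00) / 128000 ≈ 0.900.

δ ≈ 0.900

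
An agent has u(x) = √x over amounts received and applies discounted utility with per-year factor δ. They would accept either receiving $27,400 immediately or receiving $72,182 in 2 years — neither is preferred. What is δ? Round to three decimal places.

δ ≈ 0.785

Equating discounted utilities: u(27400) = δ^2·u(72182) ⇒ δ^2 = u(27400)/u(72182).
With u(x) = √x: δ^2 = √27400/√72182 = √(27400/72182) = 0.61611.
So δ = 0.61611^(1/2) ≈ 0.785.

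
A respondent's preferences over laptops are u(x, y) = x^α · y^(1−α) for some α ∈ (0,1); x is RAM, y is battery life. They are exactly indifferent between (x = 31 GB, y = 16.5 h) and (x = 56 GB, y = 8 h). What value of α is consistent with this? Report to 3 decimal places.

Indifference: 31^α · 16.5^(1−α) = 56^α · 8^(1−α).
Taking logs: α·ln 31 + (1−α)·ln 16.5 = α·ln 56 + (1−α)·ln 8, i.e. α·-0.591364 = (1−α)·-0.723919.
With A = -0.591364 and B = -0.723919: α·A = (1−α)·B, so α = B/(A+B) = -0.723919/-1.315283 ≈ 0.550.

α ≈ 0.550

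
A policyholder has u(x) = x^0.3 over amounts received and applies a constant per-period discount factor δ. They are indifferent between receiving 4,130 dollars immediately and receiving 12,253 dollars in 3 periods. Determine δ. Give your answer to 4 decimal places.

Indifference means u(4130) = δ^3 · u(12253), so δ^3 = u(4130)/u(12253).
Since u(x) = x^0.3, δ^3 = (4130/12253)^0.3 = 0.33706^0.3 = 0.72163.
Hence δ = (0.72163)^(1/3) = 0.896955.

δ ≈ 0.8970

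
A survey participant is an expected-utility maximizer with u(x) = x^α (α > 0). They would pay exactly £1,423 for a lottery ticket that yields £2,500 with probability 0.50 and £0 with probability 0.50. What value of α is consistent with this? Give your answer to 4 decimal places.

EU(lottery) = 0.50·2500^α + 0.50·0 = 0.50·2500^α.
Equating: 1423^α = 0.50·2500^α, i.e. 0.5692^α = 0.50.
Taking logs: α·ln(1423/2500) = ln(0.50), so α = -0.6931472 / -0.5635234 ≈ 1.2300.

α ≈ 1.2300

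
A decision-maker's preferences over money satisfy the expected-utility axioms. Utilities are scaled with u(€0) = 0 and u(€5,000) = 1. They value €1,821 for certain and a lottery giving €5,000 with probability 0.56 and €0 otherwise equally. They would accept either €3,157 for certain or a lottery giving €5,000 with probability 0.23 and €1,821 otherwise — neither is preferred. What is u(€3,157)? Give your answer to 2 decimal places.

0.66

First, u(€1,821) = 0.56·u(€5,000) + 0.44·u(€0) = 0.56.
Then u(€3,157) = 0.23·u(€5,000) + 0.77·u(€1,821) = 0.23·1.00 + 0.77·0.56 = 0.6612.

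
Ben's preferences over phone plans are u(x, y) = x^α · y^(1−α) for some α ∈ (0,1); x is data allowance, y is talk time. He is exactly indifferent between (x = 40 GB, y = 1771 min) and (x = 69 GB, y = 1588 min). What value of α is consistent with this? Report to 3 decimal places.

The Cobb–Douglas utilities coincide, so 40^α·1771^(1−α) = 69^α·1588^(1−α).
Rearrange to (40/69)^α = (1588/1771)^(1−α) and take logs: α·-0.545227 = (1−α)·-0.109069.
So α/(1−α) = (-0.109069)/(-0.545227) = 0.200043, and α = 0.200043/1.200043 ≈ 0.167.

α ≈ 0.167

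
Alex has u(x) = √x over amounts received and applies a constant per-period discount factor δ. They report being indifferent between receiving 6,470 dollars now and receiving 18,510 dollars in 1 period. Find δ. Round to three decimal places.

δ ≈ 0.591

Equating discounted utilities: u(6470) = δ·u(18510) ⇒ δ = u(6470)/u(18510).
With u(x) = √x: δ = √6470/√18510 = √(6470/18510) = 0.59122.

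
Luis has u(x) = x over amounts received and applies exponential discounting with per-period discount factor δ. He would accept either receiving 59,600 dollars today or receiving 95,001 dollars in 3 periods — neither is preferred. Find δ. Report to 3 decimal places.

δ ≈ 0.856

Equating discounted utilities: u(59600) = δ^3·u(95001) ⇒ δ^3 = u(59600)/u(95001).
With u(x) = x: δ^3 = 59600/95001 = 0.62736.
Hence δ = (0.62736)^(1/3) = 0.85606.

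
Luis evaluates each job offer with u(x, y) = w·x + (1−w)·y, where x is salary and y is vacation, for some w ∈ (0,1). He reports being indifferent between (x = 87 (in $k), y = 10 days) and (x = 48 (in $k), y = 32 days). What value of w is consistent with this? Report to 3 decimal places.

Equating utilities: w·87 + (1−w)·10 = w·48 + (1−w)·32.
Collecting terms: w·39 = (1−w)·22.
So w/(1−w) = 22/39 = 0.5641, giving w = 22/(39+22) = 0.361.

w = 0.361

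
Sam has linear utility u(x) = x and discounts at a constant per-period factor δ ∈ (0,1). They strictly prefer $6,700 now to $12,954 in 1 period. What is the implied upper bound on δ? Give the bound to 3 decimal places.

δ < 0.517

Comparing present values: 6700 > δ·12954.
Dividing through by 12954 gives δ < 0.51721.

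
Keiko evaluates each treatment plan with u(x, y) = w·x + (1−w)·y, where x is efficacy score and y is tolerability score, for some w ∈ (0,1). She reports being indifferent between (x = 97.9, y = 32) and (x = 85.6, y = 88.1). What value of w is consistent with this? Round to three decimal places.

w = 0.820

u(97.9,32) = u(85.6,88.1) means w·97.9 + (1−w)·32 = w·85.6 + (1−w)·88.1.
w·(97.9−85.6) = (1−w)·(88.1−32), i.e. w·12.3 = (1−w)·56.1.
The marginal rate of substitution is 56.1/12.3, so w = 56.1/(12.3+56.1) = 0.820.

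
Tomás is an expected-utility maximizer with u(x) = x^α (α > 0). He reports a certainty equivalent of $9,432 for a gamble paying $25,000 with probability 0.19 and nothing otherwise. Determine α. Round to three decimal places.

EU(lottery) = 0.19·25000^α + 0.81·0 = 0.19·25000^α.
Indifference: 9432^α = 0.19·25000^α, so (9432/25000)^α = 0.19.
α = ln(0.19) / ln(9432/25000) = -1.660731/-0.974768 ≈ 1.704.

α ≈ 1.704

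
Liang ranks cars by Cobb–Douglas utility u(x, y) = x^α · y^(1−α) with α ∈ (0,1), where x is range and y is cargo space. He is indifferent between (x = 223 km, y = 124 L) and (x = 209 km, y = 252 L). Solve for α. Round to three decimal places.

Set the two utilities equal: 223^α·124^(1−α) = 209^α·252^(1−α).
Taking logs: α·ln 223 + (1−α)·ln 124 = α·ln 209 + (1−α)·ln 252, i.e. α·0.064838 = (1−α)·0.709148.
With A = 0.064838 and B = 0.709148: α·A = (1−α)·B, so α = B/(A+B) = 0.709148/0.773986 ≈ 0.916.

α ≈ 0.916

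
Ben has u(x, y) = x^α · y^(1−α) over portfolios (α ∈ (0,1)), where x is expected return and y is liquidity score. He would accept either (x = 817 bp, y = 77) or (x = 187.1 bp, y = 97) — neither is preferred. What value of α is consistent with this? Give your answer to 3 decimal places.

α ≈ 0.135

Set the two utilities equal: 817^α·77^(1−α) = 187.1^α·97^(1−α).
Taking logs: α·ln 817 + (1−α)·ln 77 = α·ln 187.1 + (1−α)·ln 97, i.e. α·1.473996 = (1−α)·0.230906.
So α/(1−α) = (0.230906)/(1.473996) = 0.156653, and α = 0.156653/1.156653 ≈ 0.135.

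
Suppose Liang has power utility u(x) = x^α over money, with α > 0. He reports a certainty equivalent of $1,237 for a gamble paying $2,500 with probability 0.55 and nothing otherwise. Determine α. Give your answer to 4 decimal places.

Since u(0) = 0, the lottery's EU is 0.55·2500^α.
Equating: 1237^α = 0.55·2500^α, i.e. 0.4948^α = 0.55.
α = ln(0.55) / ln(1237/2500) = -0.5978370/-0.7036016 ≈ 0.8497.

α ≈ 0.8497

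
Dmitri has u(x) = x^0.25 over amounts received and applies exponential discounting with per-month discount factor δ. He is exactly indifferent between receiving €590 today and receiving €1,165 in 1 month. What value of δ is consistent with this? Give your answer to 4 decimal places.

The payoff in 1 month is discounted by δ, so u(590) = δ·u(1165) and δ = u(590)/u(1165).
Since u(x) = x^0.25, δ = (590/1165)^0.25 = 0.50644^0.25 = 0.84359.

δ ≈ 0.8436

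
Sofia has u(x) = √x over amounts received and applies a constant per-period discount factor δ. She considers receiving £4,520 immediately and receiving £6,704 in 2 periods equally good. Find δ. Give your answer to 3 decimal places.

The payoff in 2 periods is discounted by δ^2, so u(4520) = δ^2·u(6704) and δ^2 = u(4520)/u(6704).
Since u(x) = √x, δ^2 = √(4520/6704) = 0.82111.
So δ = 0.82111^(1/2) ≈ 0.906.

δ ≈ 0.906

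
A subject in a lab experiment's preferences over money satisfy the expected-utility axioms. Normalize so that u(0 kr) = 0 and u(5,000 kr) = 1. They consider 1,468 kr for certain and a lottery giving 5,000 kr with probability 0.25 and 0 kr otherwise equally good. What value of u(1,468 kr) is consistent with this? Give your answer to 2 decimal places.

By the standard-gamble method, u(1,468 kr) is just the indifference probability on the best outcome: 0.25.

0.25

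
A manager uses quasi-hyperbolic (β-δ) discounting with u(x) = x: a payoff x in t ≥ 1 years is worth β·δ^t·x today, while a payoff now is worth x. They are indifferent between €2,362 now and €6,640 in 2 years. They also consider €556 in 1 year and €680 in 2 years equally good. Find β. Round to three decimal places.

β ≈ 0.532

The second indifference involves only future payoffs, so β cancels: β·δ^1·556 = β·δ^2·680, giving δ = 556/680 = 0.81765.
Now use the now-vs-future pair: 2362 = β·δ^2·6640 gives β = 2362/(0.66855·6640) ≈ 0.532.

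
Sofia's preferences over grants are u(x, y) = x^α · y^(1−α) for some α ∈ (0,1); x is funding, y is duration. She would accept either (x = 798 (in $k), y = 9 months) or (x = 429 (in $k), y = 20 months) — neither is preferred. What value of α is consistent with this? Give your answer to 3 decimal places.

Indifference: 798^α · 9^(1−α) = 429^α · 20^(1−α).
(798/429)^α = (20/9)^(1−α); take logs: α·ln(798/429) = (1−α)·ln(20/9), i.e. α·0.620652 = (1−α)·0.798508.
So α/(1−α) = (0.798508)/(0.620652) = 1.286563, and α = 1.286563/2.286563 ≈ 0.563.

α ≈ 0.563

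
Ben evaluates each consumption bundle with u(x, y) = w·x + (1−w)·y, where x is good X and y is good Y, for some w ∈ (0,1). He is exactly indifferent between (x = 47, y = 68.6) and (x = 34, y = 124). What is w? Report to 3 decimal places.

Equating utilities: w·47 + (1−w)·68.6 = w·34 + (1−w)·124.
Rearranging, 13·w − 55.4·(1−w) = 0.
Hence w = 55.4/(13+55.4) = 55.4/68.4 = 0.810.

w = 0.810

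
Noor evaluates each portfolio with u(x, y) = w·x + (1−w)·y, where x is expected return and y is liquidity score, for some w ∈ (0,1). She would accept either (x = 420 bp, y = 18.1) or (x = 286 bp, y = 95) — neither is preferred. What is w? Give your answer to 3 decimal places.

w = 0.365

Equating utilities: w·420 + (1−w)·18.1 = w·286 + (1−w)·95.
Rearranging, 134·w − 76.9·(1−w) = 0.
Hence w = 76.9/(134+76.9) = 76.9/210.9 = 0.365.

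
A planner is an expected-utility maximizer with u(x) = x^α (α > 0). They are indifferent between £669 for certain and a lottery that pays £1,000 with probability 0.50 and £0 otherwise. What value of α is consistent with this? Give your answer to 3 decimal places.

α ≈ 1.724

EU(lottery) = 0.50·1000^α + 0.50·0 = 0.50·1000^α.
Equating: 669^α = 0.50·1000^α, i.e. 0.6690^α = 0.50.
Taking logs: α·ln(669/1000) = ln(0.50), so α = -0.693147 / -0.401971 ≈ 1.724.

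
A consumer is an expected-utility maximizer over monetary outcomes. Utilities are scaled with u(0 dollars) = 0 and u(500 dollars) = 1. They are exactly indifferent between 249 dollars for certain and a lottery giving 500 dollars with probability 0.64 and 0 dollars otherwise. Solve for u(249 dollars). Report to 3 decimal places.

The indifference gives u(249 dollars) = 0.64·u(500 dollars) + 0.36·u(0 dollars) = 0.64·1 + 0.36·0 = 0.64.

0.640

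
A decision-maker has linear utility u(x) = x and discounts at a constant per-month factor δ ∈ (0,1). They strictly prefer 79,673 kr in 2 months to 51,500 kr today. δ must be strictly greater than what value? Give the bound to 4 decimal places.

The preference means 51500 < δ^2·79673.
Dividing by 79673: δ^2 > 0.64639. Both sides are positive, so the square root keeps the direction.
δ > 0.64639^(1/2) = 0.8040.

δ > 0.8040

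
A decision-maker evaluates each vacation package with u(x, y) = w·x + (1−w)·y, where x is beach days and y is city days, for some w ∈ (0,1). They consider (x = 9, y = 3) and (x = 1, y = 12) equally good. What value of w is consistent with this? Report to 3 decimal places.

Indifference: w·9 + (1−w)·3 = w·1 + (1−w)·12.
w·(9−1) = (1−w)·(12−3), i.e. w·8 = (1−w)·9.
So w/(1−w) = 9/8 = 1.1250, giving w = 9/(8+9) = 0.529.

w = 0.529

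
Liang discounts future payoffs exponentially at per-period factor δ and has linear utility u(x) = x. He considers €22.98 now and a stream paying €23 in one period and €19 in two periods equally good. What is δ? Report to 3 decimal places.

Equating present values: 22.98 = 23δ + 19δ².
That is, 19δ² + 23δ − 22.98 = 0, a quadratic in δ.
δ = (−23 + √(23² + 4·19·22.98)) / (2·19) = (−23 + √2275.48) / 38 ≈ 0.650.

δ ≈ 0.650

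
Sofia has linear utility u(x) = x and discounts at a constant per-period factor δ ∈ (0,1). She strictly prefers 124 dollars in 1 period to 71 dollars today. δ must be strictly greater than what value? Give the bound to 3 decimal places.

Comparing present values: 71 < δ·124.
Dividing through by 124 gives δ > 0.57258.

δ > 0.573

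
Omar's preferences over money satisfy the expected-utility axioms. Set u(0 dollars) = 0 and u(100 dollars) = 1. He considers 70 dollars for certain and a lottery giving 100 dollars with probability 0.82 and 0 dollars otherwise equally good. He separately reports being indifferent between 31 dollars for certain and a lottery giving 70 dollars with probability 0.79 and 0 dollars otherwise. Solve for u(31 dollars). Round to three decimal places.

0.648

First, u(70 dollars) = 0.82·u(100 dollars) + 0.18·u(0 dollars) = 0.82.
Chaining: u(31 dollars) = 0.79·0.82 + 0.21·0.00 = 0.6478.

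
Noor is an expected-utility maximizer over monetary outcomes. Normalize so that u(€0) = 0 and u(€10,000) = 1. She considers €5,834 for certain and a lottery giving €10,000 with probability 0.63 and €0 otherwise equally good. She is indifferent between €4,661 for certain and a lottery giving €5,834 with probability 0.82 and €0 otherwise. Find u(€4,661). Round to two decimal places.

From the first indifference, u(€5,834) = 0.63·u(€10,000) + 0.37·u(€0) = 0.63·1 + 0.37·0 = 0.63.
The second indifference gives u(€4,661) = 0.82·u(€5,834) + 0.18·u(€0) = 0.82·0.63 + 0.18·0.00 = 0.5166.

0.52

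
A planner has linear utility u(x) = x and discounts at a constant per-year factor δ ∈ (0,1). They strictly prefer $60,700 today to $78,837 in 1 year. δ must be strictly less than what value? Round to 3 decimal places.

Comparing present values: 60700 > δ·78837.
Dividing through by 78837 gives δ < 0.76994.

δ < 0.770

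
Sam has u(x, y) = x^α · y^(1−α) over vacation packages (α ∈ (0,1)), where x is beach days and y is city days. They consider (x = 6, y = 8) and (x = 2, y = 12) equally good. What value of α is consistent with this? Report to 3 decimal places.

α ≈ 0.270

Indifference: 6^α · 8^(1−α) = 2^α · 12^(1−α).
Rearrange to (6/2)^α = (12/8)^(1−α) and take logs: α·1.098612 = (1−α)·0.405465.
So α/(1−α) = (0.405465)/(1.098612) = 0.369070, and α = 0.369070/1.369070 ≈ 0.270.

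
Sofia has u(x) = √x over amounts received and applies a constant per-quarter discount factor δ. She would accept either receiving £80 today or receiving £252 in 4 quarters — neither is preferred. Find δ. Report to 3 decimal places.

δ ≈ 0.866

The payoff in 4 quarters is discounted by δ^4, so u(80) = δ^4·u(252) and δ^4 = u(80)/u(252).
With u(x) = √x: δ^4 = √80/√252 = √(80/252) = 0.56344.
So δ = 0.56344^(1/4) ≈ 0.866.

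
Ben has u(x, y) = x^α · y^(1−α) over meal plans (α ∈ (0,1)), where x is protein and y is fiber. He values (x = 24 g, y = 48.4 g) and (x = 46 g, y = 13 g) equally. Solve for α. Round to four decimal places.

The Cobb–Douglas utilities coincide, so 24^α·48.4^(1−α) = 46^α·13^(1−α).
Rearrange to (24/46)^α = (13/48.4)^(1−α) and take logs: α·-0.6505876 = (1−α)·-1.3145505.
With A = -0.6505876 and B = -1.3145505: α·A = (1−α)·B, so α = B/(A+B) = -1.3145505/-1.9651381 ≈ 0.6689.

α ≈ 0.6689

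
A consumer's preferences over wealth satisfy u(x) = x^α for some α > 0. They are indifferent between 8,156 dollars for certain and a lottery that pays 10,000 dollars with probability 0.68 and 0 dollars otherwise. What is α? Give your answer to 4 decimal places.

The lottery's expected utility is 0.68·u(10000) + 0.32·u(0) = 0.68·10000^α (since u(0) = 0 for α > 0).
Equating: 8156^α = 0.68·10000^α, i.e. 0.8156^α = 0.68.
Take logs: α = ln 0.68 / ln(8156/10000) ≈ 1.892068.

α ≈ 1.8921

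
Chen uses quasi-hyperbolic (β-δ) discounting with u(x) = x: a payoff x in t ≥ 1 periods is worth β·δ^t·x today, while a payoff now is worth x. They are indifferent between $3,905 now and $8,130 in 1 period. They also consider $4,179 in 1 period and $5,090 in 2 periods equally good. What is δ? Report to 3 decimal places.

The second indifference involves only future payoffs, so β cancels: β·δ^1·4179 = β·δ^2·5090, giving δ = 4179/5090 = 0.82102.

δ ≈ 0.821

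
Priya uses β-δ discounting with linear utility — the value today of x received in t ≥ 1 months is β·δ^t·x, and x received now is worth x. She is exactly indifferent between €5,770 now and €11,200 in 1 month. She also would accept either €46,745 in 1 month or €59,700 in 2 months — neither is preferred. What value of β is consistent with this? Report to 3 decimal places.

The second indifference involves only future payoffs, so β cancels: β·δ^1·46745 = β·δ^2·59700, giving δ = 46745/59700 = 0.78300.
The first indifference: 5770 = β·δ·11200, so β = 5770/(δ·11200) = 5770/(0.78300·11200) ≈ 0.658.

β ≈ 0.658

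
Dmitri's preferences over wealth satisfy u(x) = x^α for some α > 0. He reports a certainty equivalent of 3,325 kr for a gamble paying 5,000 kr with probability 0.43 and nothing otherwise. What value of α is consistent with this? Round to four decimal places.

EU(lottery) = 0.43·5000^α + 0.57·0 = 0.43·5000^α.
Setting u(3325) equal to that: 3325^α = 0.43·5000^α ⇒ (3325/5000)^α = 0.43.
Taking logs: α·ln(3325/5000) = ln(0.43), so α = -0.8439701 / -0.4079682 ≈ 2.0687.

α ≈ 2.0687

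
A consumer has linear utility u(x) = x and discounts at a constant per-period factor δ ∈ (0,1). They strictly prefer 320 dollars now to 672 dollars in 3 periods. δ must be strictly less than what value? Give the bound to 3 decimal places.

δ < 0.781

Comparing present values: 320 > δ^3·672.
Dividing by 672: δ^3 < 0.47619. Both sides are positive, so the cube root keeps the direction.
δ < 0.47619^(1/3) = 0.781.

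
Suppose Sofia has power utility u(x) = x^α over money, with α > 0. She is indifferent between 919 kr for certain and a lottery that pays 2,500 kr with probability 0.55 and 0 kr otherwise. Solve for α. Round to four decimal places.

The lottery's expected utility is 0.55·u(2500) + 0.45·u(0) = 0.55·2500^α (since u(0) = 0 for α > 0).
Equating: 919^α = 0.55·2500^α, i.e. 0.3676^α = 0.55.
α = ln(0.55) / ln(919/2500) = -0.5978370/-1.0007599 ≈ 0.5974.

α ≈ 0.5974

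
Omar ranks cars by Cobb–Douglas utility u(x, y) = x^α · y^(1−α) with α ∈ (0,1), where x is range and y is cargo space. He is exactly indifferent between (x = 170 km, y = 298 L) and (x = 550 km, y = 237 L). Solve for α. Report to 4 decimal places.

The Cobb–Douglas utilities coincide, so 170^α·298^(1−α) = 550^α·237^(1−α).
Rearrange to (170/550)^α = (237/298)^(1−α) and take logs: α·-1.1741198 = (1−α)·-0.2290333.
Thus α·(-1.4031531) = -0.2290333, so α = -0.2290333/-1.4031531 ≈ 0.1632.

α ≈ 0.1632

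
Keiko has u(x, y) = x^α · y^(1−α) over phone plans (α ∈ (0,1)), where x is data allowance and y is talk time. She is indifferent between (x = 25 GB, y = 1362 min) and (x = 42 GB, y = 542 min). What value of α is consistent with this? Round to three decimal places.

α ≈ 0.640

Set the two utilities equal: 25^α·1362^(1−α) = 42^α·542^(1−α).
Rearrange to (25/42)^α = (542/1362)^(1−α) and take logs: α·-0.518794 = (1−α)·-0.921443.
With A = -0.518794 and B = -0.921443: α·A = (1−α)·B, so α = B/(A+B) = -0.921443/-1.440237 ≈ 0.640.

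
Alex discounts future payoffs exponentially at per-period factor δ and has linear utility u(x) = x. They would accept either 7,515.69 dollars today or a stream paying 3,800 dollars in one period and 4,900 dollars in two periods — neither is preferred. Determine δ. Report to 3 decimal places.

δ ≈ 0.910

Equating present values: 7515.69 = 3800δ + 4900δ².
So 4900δ² + 3800δ − 7515.69 = 0.
δ = (−3800 + √(3800² + 4·4900·7515.69)) / (2·4900) = (−3800 + √161747524.00) / 9800 ≈ 0.910.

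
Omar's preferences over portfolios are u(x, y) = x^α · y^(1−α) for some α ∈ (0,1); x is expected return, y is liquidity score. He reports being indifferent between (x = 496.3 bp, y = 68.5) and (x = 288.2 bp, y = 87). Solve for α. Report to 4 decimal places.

α ≈ 0.3055

Set the two utilities equal: 496.3^α·68.5^(1−α) = 288.2^α·87^(1−α).
Taking logs: α·ln 496.3 + (1−α)·ln 68.5 = α·ln 288.2 + (1−α)·ln 87, i.e. α·0.5435259 = (1−α)·0.2390744.
So α/(1−α) = (0.2390744)/(0.5435259) = 0.4398583, and α = 0.4398583/1.4398583 ≈ 0.3055.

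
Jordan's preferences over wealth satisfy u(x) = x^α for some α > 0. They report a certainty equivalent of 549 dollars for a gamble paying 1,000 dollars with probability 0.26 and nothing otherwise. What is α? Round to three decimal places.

EU(lottery) = 0.26·1000^α + 0.74·0 = 0.26·1000^α.
Setting u(549) equal to that: 549^α = 0.26·1000^α ⇒ (549/1000)^α = 0.26.
α = ln(0.26) / ln(549/1000) = -1.347074/-0.599657 ≈ 2.246.

α ≈ 2.246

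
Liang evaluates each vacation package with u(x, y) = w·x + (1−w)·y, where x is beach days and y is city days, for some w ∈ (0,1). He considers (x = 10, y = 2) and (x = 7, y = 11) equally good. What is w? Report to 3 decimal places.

w = 0.750

u(10,2) = u(7,11) means w·10 + (1−w)·2 = w·7 + (1−w)·11.
Rearranging, 3·w − 9·(1−w) = 0.
The marginal rate of substitution is 9/3, so w = 9/(3+9) = 0.750.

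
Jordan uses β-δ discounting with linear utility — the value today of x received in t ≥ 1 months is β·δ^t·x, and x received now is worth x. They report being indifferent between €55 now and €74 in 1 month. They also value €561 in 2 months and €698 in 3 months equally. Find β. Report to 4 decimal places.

Both payoffs in the second observation are in the future, so β drops out: δ^2·561 = δ^3·698 ⇒ δ = 561/698 = 0.80372.
Now use the now-vs-future pair: 55 = β·δ·74 gives β = 55/(0.80372·74) ≈ 0.9247.

β ≈ 0.9247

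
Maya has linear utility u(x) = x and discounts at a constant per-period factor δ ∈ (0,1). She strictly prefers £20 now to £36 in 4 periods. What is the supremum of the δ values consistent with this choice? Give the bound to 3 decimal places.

δ < 0.863

Under u(x) = x this choice says 20 > δ^4·36.
So δ^4 < 20/36 = 0.55556; taking the 4th root of both positive sides preserves the inequality.
δ < (20/36)^(1/4) ≈ 0.863.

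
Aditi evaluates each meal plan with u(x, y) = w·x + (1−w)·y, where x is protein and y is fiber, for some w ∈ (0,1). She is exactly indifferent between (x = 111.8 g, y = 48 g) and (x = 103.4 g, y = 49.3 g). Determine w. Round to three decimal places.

w = 0.134

Indifference: w·111.8 + (1−w)·48 = w·103.4 + (1−w)·49.3.
Rearranging, 8.4·w − 1.3·(1−w) = 0.
So w/(1−w) = 1.3/8.4 = 0.1548, giving w = 1.3/(8.4+1.3) = 0.134.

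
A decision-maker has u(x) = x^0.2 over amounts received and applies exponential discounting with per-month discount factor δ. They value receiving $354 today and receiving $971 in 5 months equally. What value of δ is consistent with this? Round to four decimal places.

Equating discounted utilities: u(354) = δ^5·u(971) ⇒ δ^5 = u(354)/u(971).
Since u(x) = x^0.2, δ^5 = (354/971)^0.2 = 0.36457^0.2 = 0.81725.
Hence δ = (0.81725)^(1/5) = 0.960442.

δ ≈ 0.9604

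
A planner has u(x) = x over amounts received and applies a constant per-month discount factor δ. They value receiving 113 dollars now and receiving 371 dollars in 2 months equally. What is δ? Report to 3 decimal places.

δ ≈ 0.552

The payoff in 2 months is discounted by δ^2, so u(113) = δ^2·u(371) and δ^2 = u(113)/u(371).
With u(x) = x: δ^2 = 113/371 = 0.30458.
Taking the square root: δ = 0.30458^(1/2) ≈ 0.552.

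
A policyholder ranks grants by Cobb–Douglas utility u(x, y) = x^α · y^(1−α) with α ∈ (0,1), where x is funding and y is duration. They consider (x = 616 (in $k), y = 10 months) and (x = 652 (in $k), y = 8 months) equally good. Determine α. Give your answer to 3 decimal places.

α ≈ 0.797

The Cobb–Douglas utilities coincide, so 616^α·10^(1−α) = 652^α·8^(1−α).
(616/652)^α = (8/10)^(1−α); take logs: α·ln(616/652) = (1−α)·ln(8/10), i.e. α·-0.056798 = (1−α)·-0.223144.
So α/(1−α) = (-0.223144)/(-0.056798) = 3.928730, and α = 3.928730/4.928730 ≈ 0.797.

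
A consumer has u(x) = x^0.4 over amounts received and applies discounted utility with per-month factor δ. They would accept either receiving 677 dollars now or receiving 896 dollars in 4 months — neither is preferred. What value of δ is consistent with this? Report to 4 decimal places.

The payoff in 4 months is discounted by δ^4, so u(677) = δ^4·u(896) and δ^4 = u(677)/u(896).
With u(x) = x^0.4: δ^4 = 677^0.4/896^0.4 = (677/896)^0.4 = 0.89395.
So δ = 0.89395^(1/4) ≈ 0.9724.

δ ≈ 0.9724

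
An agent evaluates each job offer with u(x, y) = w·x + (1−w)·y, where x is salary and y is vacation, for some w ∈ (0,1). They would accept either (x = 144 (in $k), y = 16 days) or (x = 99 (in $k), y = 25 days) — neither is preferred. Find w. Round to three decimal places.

Equating utilities: w·144 + (1−w)·16 = w·99 + (1−w)·25.
Collecting terms: w·45 = (1−w)·9.
The marginal rate of substitution is 9/45, so w = 9/(45+9) = 0.167.

w = 0.167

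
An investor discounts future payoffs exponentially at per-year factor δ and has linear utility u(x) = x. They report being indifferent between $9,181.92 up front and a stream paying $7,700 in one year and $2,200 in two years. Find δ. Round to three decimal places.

δ ≈ 0.940

The stream is worth 7700δ + 2200δ² today, so 7700δ + 2200δ² = 9181.92.
So 2200δ² + 7700δ − 9181.92 = 0.
By the quadratic formula (taking the positive root), δ = (−7700 + √140090896.00) / 4400 ≈ 0.940.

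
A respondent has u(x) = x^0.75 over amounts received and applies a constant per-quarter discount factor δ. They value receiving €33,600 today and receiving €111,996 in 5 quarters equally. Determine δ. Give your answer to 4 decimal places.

The payoff in 5 quarters is discounted by δ^5, so u(33600) = δ^5·u(111996) and δ^5 = u(33600)/u(111996).
Since u(x) = x^0.75, δ^5 = (33600/111996)^0.75 = 0.30001^0.75 = 0.40537.
So δ = 0.40537^(1/5) ≈ 0.8348.

δ ≈ 0.8348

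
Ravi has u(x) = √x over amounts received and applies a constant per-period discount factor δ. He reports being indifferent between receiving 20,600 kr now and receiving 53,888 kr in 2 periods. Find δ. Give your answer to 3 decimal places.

δ ≈ 0.786

Indifference means u(20600) = δ^2 · u(53888), so δ^2 = u(20600)/u(53888).
With u(x) = √x: δ^2 = √20600/√53888 = √(20600/53888) = 0.61828.
Taking the square root: δ = 0.61828^(1/2) ≈ 0.786.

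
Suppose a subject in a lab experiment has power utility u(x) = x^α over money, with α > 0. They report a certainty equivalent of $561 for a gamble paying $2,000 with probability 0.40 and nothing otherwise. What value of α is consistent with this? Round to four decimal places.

EU(lottery) = 0.40·2000^α + 0.60·0 = 0.40·2000^α.
Indifference: 561^α = 0.40·2000^α, so (561/2000)^α = 0.40.
α = ln(0.40) / ln(561/2000) = -0.9162907/-1.2711816 ≈ 0.7208.

α ≈ 0.7208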